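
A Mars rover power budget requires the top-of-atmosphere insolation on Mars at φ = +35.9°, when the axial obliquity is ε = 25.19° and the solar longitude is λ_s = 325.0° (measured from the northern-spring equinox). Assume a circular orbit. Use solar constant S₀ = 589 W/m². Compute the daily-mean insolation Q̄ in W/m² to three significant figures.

Solar declination: sin δ = sin ε · sin λ_s = sin 25.19° × sin 325.0° = -0.24413, so δ = -14.130°.
cos H₀ = −tan(+35.9°) tan(-14.130°) = 0.1822, H₀ = 1.3875 rad.
Bracket: H₀ sin φ sin δ + cos φ cos δ sin H₀ = 1.3875×0.58637×-0.24413 + 0.81004×0.96974×0.98326 = -0.198621 + 0.772378 = 0.573757.
Q̄ = (S₀/π) × [bracket] = (589/π) × 0.573757 = 107.6 W/m².

Q̄ ≈ 108 W/m²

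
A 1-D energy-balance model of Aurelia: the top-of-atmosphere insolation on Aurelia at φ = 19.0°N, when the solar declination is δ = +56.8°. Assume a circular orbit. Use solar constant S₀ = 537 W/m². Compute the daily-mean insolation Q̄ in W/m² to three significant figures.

Q̄ ≈ 174 W/m²

cos H₀ = −tan(+19.0°) tan(+56.800°) = -0.5262, H₀ = 2.1249 rad.
Bracket: H₀ sin φ sin δ + cos φ cos δ sin H₀ = 2.1249×0.32557×0.83676 + 0.94552×0.54756×0.85037 = 0.578874 + 0.440261 = 1.019135.
Q̄ = (S₀/π) × [bracket] = (537/π) × 1.019135 = 174.2 W/m².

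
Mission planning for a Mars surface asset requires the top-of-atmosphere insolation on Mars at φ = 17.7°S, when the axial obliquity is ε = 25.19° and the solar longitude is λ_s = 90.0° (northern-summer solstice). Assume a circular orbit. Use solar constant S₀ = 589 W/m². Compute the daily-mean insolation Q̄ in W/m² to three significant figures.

Solar declination: sin δ = sin ε · sin λ_s = sin 25.19° × sin 90.0° = 0.42562, so δ = +25.190°.
cos H₀ = −tan(-17.7°) tan(+25.190°) = 0.1501, H₀ = 1.4201 rad.
Bracket: H₀ sin φ sin δ + cos φ cos δ sin H₀ = 1.4201×-0.30403×0.42562 + 0.95266×0.90490×0.98867 = -0.183763 + 0.852295 = 0.668532.
Q̄ = (S₀/π) × [bracket] = (589/π) × 0.668532 = 125.3 W/m².

Q̄ ≈ 125 W/m²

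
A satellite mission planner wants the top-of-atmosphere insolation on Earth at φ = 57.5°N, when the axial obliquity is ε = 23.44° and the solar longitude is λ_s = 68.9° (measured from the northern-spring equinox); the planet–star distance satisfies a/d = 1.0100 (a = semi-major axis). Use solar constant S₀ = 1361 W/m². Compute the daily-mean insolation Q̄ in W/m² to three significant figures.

Q̄ ≈ 483 W/m²

Solar declination: sin δ = sin ε · sin λ_s = sin 23.44° × sin 68.9° = 0.37112, so δ = +21.785°.
cos H₀ = −tan(+57.5°) tan(+21.785°) = -0.6273, H₀ = 2.2489 rad.
Bracket: H₀ sin φ sin δ + cos φ cos δ sin H₀ = 2.2489×0.84339×0.37112 + 0.53730×0.92859×0.77875 = 0.703903 + 0.388543 = 1.092446.
Inverse-square distance factor (a/d)² = 1.0100² = 1.020100.
Q̄ = (S₀/π) × 1.020100 × [bracket] = (1361/π) × 1.020100 × 1.092446 = 482.8 W/m².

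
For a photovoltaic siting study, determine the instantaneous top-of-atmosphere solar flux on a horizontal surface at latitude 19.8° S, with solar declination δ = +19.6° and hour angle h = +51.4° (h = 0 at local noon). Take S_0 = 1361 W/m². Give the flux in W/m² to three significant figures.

598 W/m²

cos θ_z = sin ϕ sin δ + cos ϕ cos δ cos h = -0.113630 + 0.552984 = 0.439354.
Flux = S_0 · cos θ_z = 1361 × 0.439354 = 598.0 W/m².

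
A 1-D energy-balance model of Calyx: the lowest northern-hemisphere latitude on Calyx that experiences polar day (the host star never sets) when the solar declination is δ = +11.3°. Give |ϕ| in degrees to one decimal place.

|ϕ| = 78.7°

Polar day requires cos h₀ = −tan ϕ tan δ ≤ −1, i.e. tan ϕ tan δ ≥ 1.
The boundary is |tan ϕ| · |tan δ| = 1, so |ϕ| = 90° − |δ| = 90° − 11.3° = 78.7° in the northern hemisphere.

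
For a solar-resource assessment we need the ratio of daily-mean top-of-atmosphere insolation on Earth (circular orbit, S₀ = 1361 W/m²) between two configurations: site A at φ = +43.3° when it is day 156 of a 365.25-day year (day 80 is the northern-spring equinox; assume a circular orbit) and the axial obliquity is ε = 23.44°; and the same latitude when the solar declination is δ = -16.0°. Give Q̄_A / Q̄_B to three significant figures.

— Configuration A (φ=+43.3°):
Solar longitude: λ_s = 360° × (156 − 80)/365.25 = 74.908°.
sin δ = sin 23.44° × sin 74.908° = 0.38407, so δ = +22.586°.
cos H₀ = −tan(+43.3°) tan(+22.586°) = -0.3920, H₀ = 1.9736 rad.
Bracket: H₀ sin φ sin δ + cos φ cos δ sin H₀ = 1.9736×0.68582×0.38407 + 0.72777×0.92330×0.91997 = 0.519852 + 0.618174 = 1.138026.
Q̄ = (S₀/π) × [bracket] = (1361/π) × 1.138026 = 493.02 W/m².
— Configuration B (φ=+43.3°):
cos H₀ = −tan(+43.3°) tan(-16.000°) = 0.2702, H₀ = 1.2972 rad.
Bracket: H₀ sin φ sin δ + cos φ cos δ sin H₀ = 1.2972×0.68582×-0.27564 + 0.72777×0.96126×0.96280 = -0.245222 + 0.673552 = 0.428330.
Q̄ = (S₀/π) × [bracket] = (1361/π) × 0.428330 = 185.56 W/m².
Ratio Q̄_A / Q̄_B = 493.02 / 185.56 = 2.657.

Q̄_A / Q̄_B ≈ 2.66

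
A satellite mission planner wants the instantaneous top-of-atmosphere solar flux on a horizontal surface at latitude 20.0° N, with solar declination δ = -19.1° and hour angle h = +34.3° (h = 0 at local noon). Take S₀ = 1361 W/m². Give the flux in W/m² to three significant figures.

cos θ_z = sin φ sin δ + cos φ cos δ cos h = -0.111915 + 0.733543 = 0.621628.
Flux = S₀ · cos θ_z = 1361 × 0.621628 = 846.0 W/m².

846 W/m²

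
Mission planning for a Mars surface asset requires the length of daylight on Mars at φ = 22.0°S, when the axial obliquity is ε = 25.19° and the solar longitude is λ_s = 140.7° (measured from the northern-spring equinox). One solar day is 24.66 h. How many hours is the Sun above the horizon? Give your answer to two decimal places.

11.44 h

Solar declination: sin δ = sin ε · sin λ_s = sin 25.19° × sin 140.7° = 0.26958, so δ = +15.639°.
cos H₀ = −tan φ · tan δ = −tan(-22.0°) × tan(+15.639°) = 0.1131, so H₀ = 1.4574 rad = 83.51°.
Daylight = 2H₀/(2π) × 24.66 h = (1.4574/π) × 24.66 = 11.44 h.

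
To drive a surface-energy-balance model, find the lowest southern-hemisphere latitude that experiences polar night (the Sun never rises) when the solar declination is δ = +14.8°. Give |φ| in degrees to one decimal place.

Polar night requires cos H₀ = −tan φ tan δ ≥ 1, i.e. tan φ tan δ ≤ −1.
The boundary is |tan φ| · |tan δ| = 1, so |φ| = 90° − |δ| = 90° − 14.8° = 75.2° in the southern hemisphere.

|φ| = 75.2°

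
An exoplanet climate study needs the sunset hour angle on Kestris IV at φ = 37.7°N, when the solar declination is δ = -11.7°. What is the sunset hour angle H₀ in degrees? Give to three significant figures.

H₀ = 80.8°

cos H₀ = −tan φ · tan δ = −tan(+37.7°) × tan(-11.700°) = 0.1601, so H₀ = 1.4100 rad = 80.79°.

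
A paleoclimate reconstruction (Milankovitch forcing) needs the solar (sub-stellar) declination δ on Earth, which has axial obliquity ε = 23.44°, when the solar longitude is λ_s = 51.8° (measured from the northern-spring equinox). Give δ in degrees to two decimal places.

sin δ = sin ε · sin λ_s = sin 23.44° × sin 51.8° = 0.312605.
δ = arcsin(0.312605) = +18.22°.

δ = +18.22°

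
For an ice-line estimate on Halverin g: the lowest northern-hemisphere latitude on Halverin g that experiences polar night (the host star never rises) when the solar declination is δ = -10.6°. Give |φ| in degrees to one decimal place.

|φ| = 79.4°

Polar night requires cos H₀ = −tan φ tan δ ≥ 1, i.e. tan φ tan δ ≤ −1.
The boundary is |tan φ| · |tan δ| = 1, so |φ| = 90° − |δ| = 90° − 10.6° = 79.4° in the northern hemisphere.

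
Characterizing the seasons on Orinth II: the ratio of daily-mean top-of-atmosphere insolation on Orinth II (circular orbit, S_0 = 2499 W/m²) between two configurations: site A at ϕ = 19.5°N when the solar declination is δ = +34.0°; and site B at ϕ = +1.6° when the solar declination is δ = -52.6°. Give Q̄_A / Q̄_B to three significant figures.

Q̄_A / Q̄_B ≈ 1.92

— Configuration A (ϕ=+19.5°):
cos h₀ = −tan(+19.5°) tan(+34.000°) = -0.2389, h₀ = 1.8120 rad.
Bracket: h₀ sin ϕ sin δ + cos ϕ cos δ sin h₀ = 1.8120×0.33381×0.55919 + 0.94264×0.82904×0.97106 = 0.338234 + 0.758870 = 1.097104.
Q̄ = (S_0/π) × [bracket] = (2499/π) × 1.097104 = 872.70 W/m².
— Configuration B (ϕ=+1.6°):
cos h₀ = −tan(+1.6°) tan(-52.600°) = 0.0365, h₀ = 1.5343 rad.
Bracket: h₀ sin ϕ sin δ + cos ϕ cos δ sin h₀ = 1.5343×0.02792×-0.79441 + 0.99961×0.60738×0.99933 = -0.034031 + 0.606736 = 0.572705.
Q̄ = (S_0/π) × [bracket] = (2499/π) × 0.572705 = 455.56 W/m².
Ratio Q̄_A / Q̄_B = 872.70 / 455.56 = 1.916.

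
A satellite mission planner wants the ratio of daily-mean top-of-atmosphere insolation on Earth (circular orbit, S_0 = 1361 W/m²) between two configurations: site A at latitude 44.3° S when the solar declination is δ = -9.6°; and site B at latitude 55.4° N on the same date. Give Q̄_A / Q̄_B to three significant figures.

Q̄_A / Q̄_B ≈ 2.49

— Configuration A (ϕ=-44.3°):
cos h₀ = −tan(-44.3°) tan(-9.600°) = -0.1651, h₀ = 1.7366 rad.
Bracket: h₀ sin ϕ sin δ + cos ϕ cos δ sin h₀ = 1.7366×-0.69842×-0.16677 + 0.71569×0.98600×0.98628 = 0.202271 + 0.695989 = 0.898260.
Q̄ = (S_0/π) × [bracket] = (1361/π) × 0.898260 = 389.14 W/m².
— Configuration B (ϕ=+55.4°):
cos h₀ = −tan(+55.4°) tan(-9.600°) = 0.2452, h₀ = 1.3231 rad.
Bracket: h₀ sin ϕ sin δ + cos ϕ cos δ sin h₀ = 1.3231×0.82314×-0.16677 + 0.56784×0.98600×0.96948 = -0.181629 + 0.542802 = 0.361173.
Q̄ = (S_0/π) × [bracket] = (1361/π) × 0.361173 = 156.47 W/m².
Ratio Q̄_A / Q̄_B = 389.14 / 156.47 = 2.487.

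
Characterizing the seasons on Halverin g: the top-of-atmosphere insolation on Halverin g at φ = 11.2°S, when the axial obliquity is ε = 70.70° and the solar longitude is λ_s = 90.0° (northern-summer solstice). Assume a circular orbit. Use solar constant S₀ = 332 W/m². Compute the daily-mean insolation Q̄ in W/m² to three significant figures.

Q̄ ≈ 9.47 W/m²

Solar declination: sin δ = sin ε · sin λ_s = sin 70.70° × sin 90.0° = 0.94380, so δ = +70.700°.
cos H₀ = −tan(-11.2°) tan(+70.700°) = 0.5654, H₀ = 0.9699 rad.
Bracket: H₀ sin φ sin δ + cos φ cos δ sin H₀ = 0.9699×-0.19423×0.94380 + 0.98096×0.33051×0.82481 = -0.177797 + 0.267417 = 0.089620.
Q̄ = (S₀/π) × [bracket] = (332/π) × 0.089620 = 9.471 W/m².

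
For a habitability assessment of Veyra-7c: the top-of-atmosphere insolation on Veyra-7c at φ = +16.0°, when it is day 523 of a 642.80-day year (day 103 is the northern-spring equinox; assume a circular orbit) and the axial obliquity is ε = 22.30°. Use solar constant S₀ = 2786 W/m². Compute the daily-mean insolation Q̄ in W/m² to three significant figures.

Solar longitude: λ_s = 360° × (523 − 103)/642.80 = 235.221°.
sin δ = sin 22.30° × sin 235.221° = -0.31167, so δ = -18.160°.
cos H₀ = −tan(+16.0°) tan(-18.160°) = 0.0941, H₀ = 1.4766 rad.
Bracket: H₀ sin φ sin δ + cos φ cos δ sin H₀ = 1.4766×0.27564×-0.31167 + 0.96126×0.95019×0.99557 = -0.126853 + 0.909333 = 0.782480.
Q̄ = (S₀/π) × [bracket] = (2786/π) × 0.782480 = 693.9 W/m².

Q̄ ≈ 694 W/m²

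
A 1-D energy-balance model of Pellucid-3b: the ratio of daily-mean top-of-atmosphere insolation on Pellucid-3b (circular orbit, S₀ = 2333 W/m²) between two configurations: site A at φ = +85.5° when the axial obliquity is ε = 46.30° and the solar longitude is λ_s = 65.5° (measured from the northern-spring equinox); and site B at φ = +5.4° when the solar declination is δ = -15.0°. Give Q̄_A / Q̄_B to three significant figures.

Q̄_A / Q̄_B ≈ 2.23

— Configuration A (φ=+85.5°):
Solar declination: sin δ = sin ε · sin λ_s = sin 46.30° × sin 65.5° = 0.65787, so δ = +41.138°.
cos H₀ = −tan(+85.5°) tan(+41.138°) = -11.0991 ≤ −1 ⇒ polar day, H₀ = π.
Bracket: H₀ sin φ sin δ + cos φ cos δ sin H₀ = 3.1416×0.99692×0.65787 + 0.07846×0.75313×0.00000 = 2.060399 + 0.000000 = 2.060399.
Q̄ = (S₀/π) × [bracket] = (2333/π) × 2.060399 = 1530.1 W/m².
— Configuration B (φ=+5.4°):
cos H₀ = −tan(+5.4°) tan(-15.000°) = 0.0253, H₀ = 1.5455 rad.
Bracket: H₀ sin φ sin δ + cos φ cos δ sin H₀ = 1.5455×0.09411×-0.25882 + 0.99556×0.96593×0.99968 = -0.037645 + 0.961334 = 0.923689.
Q̄ = (S₀/π) × [bracket] = (2333/π) × 0.923689 = 685.95 W/m².
Ratio Q̄_A / Q̄_B = 1530.1 / 685.95 = 2.231.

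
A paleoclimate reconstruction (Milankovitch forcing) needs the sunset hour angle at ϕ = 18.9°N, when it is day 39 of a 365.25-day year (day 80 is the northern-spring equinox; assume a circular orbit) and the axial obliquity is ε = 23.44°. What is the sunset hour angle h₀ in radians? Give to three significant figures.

h₀ = 1.48 rad

Solar longitude: L_s = 360° × (39 − 80)/365.25 = -40.411°, i.e. -40.411° + 360° = 319.589°.
sin δ = sin 23.44° × sin 319.589° = -0.25787, so δ = -14.944°.
cos h₀ = −tan ϕ · tan δ = −tan(+18.9°) × tan(-14.944°) = 0.0914, so h₀ = 1.4793 rad = 84.76°.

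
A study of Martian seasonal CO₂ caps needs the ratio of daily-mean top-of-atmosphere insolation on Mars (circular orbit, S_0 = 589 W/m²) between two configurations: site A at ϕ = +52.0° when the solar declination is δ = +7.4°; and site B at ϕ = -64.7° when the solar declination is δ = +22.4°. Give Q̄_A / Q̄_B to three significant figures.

Q̄_A / Q̄_B ≈ 45.3

— Configuration A (ϕ=+52.0°):
cos h₀ = −tan(+52.0°) tan(+7.400°) = -0.1662, h₀ = 1.7378 rad.
Bracket: h₀ sin ϕ sin δ + cos ϕ cos δ sin h₀ = 1.7378×0.78801×0.12880 + 0.61566×0.99167×0.98609 = 0.176379 + 0.602039 = 0.778418.
Q̄ = (S_0/π) × [bracket] = (589/π) × 0.778418 = 145.94 W/m².
— Configuration B (ϕ=-64.7°):
cos h₀ = −tan(-64.7°) tan(+22.400°) = 0.8720, h₀ = 0.5116 rad.
Bracket: h₀ sin ϕ sin δ + cos ϕ cos δ sin h₀ = 0.5116×-0.90408×0.38107 + 0.42736×0.92455×0.48959 = -0.176255 + 0.193445 = 0.017190.
Q̄ = (S_0/π) × [bracket] = (589/π) × 0.017190 = 3.2229 W/m².
Ratio Q̄_A / Q̄_B = 145.94 / 3.2229 = 45.28.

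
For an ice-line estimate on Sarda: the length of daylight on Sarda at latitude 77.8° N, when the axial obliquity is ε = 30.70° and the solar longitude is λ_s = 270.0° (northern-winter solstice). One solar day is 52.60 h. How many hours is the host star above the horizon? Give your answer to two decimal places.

0.00 h

Solar declination: sin δ = sin ε · sin λ_s = sin 30.70° × sin 270.0° = -0.51054, so δ = -30.700°.
cos H₀ = −tan φ · tan δ = 2.7462 ≥ 1, so the host star never rises (polar night) and H₀ = 0.
Daylight = 2H₀/(2π) × 52.60 h = (0.0000/π) × 52.60 = 0.00 h.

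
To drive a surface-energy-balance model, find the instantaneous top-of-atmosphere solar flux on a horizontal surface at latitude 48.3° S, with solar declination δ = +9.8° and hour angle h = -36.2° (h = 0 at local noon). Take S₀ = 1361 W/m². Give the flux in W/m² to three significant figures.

cos θ_z = sin φ sin δ + cos φ cos δ cos h = -0.127085 + 0.528981 = 0.401896.
Flux = S₀ · cos θ_z = 1361 × 0.401896 = 547.0 W/m².

547 W/m²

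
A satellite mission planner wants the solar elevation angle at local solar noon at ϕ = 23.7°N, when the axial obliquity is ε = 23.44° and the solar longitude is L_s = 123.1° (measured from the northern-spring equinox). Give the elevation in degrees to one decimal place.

85.8°

Solar declination: sin δ = sin ε · sin L_s = sin 23.44° × sin 123.1° = 0.33323, so δ = +19.465°.
At local noon the hour angle is zero, so the zenith angle equals |ϕ − δ| = |+23.7° − (+19.465°)| = 4.235°.
Elevation = 90° − 4.235° = 85.8°.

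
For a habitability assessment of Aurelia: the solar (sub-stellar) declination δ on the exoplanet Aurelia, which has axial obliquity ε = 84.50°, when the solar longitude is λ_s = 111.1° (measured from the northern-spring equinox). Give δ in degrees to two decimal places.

sin δ = sin ε · sin λ_s = sin 84.50° × sin 111.1° = 0.928658.
δ = arcsin(0.928658) = +68.23°.

δ = +68.23°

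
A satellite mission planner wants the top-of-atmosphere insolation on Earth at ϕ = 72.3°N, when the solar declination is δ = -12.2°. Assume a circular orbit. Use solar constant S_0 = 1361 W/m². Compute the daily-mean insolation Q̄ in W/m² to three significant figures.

Q̄ ≈ 22.6 W/m²

cos h₀ = −tan(+72.3°) tan(-12.200°) = 0.6775, h₀ = 0.8265 rad.
Bracket: h₀ sin ϕ sin δ + cos ϕ cos δ sin h₀ = 0.8265×0.95266×-0.21132 + 0.30403×0.97742×0.73555 = -0.166388 + 0.218580 = 0.052192.
Q̄ = (S_0/π) × [bracket] = (1361/π) × 0.052192 = 22.61 W/m².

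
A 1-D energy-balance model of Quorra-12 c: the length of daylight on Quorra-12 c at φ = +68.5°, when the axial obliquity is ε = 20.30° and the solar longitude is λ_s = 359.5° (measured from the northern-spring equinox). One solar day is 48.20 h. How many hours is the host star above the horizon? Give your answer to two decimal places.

Solar declination: sin δ = sin ε · sin λ_s = sin 20.30° × sin 359.5° = -0.00303, so δ = -0.173°.
cos H₀ = −tan φ · tan δ = −tan(+68.5°) × tan(-0.173°) = 0.0077, so H₀ = 1.5631 rad = 89.56°.
Daylight = 2H₀/(2π) × 48.20 h = (1.5631/π) × 48.20 = 23.98 h.

23.98 h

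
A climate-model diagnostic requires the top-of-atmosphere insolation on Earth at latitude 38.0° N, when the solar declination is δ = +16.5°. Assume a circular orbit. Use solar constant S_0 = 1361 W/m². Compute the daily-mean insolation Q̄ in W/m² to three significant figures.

Q̄ ≈ 455 W/m²

cos h₀ = −tan(+38.0°) tan(+16.500°) = -0.2314, h₀ = 1.8043 rad.
Bracket: h₀ sin ϕ sin δ + cos ϕ cos δ sin h₀ = 1.8043×0.61566×0.28402 + 0.78801×0.95882×0.97285 = 0.315499 + 0.735046 = 1.050545.
Q̄ = (S_0/π) × [bracket] = (1361/π) × 1.050545 = 455.1 W/m².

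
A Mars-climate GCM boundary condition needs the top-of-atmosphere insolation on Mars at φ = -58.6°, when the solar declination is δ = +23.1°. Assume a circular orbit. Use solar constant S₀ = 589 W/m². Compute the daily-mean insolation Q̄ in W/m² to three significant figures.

cos H₀ = −tan(-58.6°) tan(+23.100°) = 0.6988, H₀ = 0.7971 rad.
Bracket: H₀ sin φ sin δ + cos φ cos δ sin H₀ = 0.7971×-0.85355×0.39234 + 0.52101×0.91982×0.71534 = -0.266934 + 0.342816 = 0.075882.
Q̄ = (S₀/π) × [bracket] = (589/π) × 0.075882 = 14.23 W/m².

Q̄ ≈ 14.2 W/m²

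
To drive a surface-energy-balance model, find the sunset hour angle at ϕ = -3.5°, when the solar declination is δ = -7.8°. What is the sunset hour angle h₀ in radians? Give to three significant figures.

cos h₀ = −tan ϕ · tan δ = −tan(-3.5°) × tan(-7.800°) = -0.0084, so h₀ = 1.5792 rad = 90.48°.

h₀ = 1.58 rad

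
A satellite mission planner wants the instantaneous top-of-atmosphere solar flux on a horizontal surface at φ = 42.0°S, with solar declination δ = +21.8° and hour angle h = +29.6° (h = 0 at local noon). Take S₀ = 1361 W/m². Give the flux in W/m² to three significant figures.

478 W/m²

cos θ_z = sin φ sin δ + cos φ cos δ cos h = -0.248494 + 0.599951 = 0.351457.
Flux = S₀ · cos θ_z = 1361 × 0.351457 = 478.3 W/m².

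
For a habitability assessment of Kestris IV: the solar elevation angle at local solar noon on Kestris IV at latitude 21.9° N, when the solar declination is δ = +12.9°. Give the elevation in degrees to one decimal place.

At local noon the hour angle is zero, so the zenith angle equals |φ − δ| = |+21.9° − (+12.900°)| = 9.000°.
Elevation = 90° − 9.000° = 81.0°.

81.0°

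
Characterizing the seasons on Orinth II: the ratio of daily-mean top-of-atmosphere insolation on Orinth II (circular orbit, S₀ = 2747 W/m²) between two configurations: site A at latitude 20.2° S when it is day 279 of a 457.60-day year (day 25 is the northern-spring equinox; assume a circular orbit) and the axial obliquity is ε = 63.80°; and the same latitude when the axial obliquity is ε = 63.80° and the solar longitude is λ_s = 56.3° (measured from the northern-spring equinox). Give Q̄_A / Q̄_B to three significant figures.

— Configuration A (φ=-20.2°):
Solar longitude: λ_s = 360° × (279 − 25)/457.60 = 199.825°.
sin δ = sin 63.80° × sin 199.825° = -0.30431, so δ = -17.716°.
cos H₀ = −tan(-20.2°) tan(-17.716°) = -0.1175, H₀ = 1.6886 rad.
Bracket: H₀ sin φ sin δ + cos φ cos δ sin H₀ = 1.6886×-0.34530×-0.30431 + 0.93849×0.95257×0.99307 = 0.177435 + 0.887782 = 1.065217.
Q̄ = (S₀/π) × [bracket] = (2747/π) × 1.065217 = 931.42 W/m².
— Configuration B (φ=-20.2°):
Solar declination: sin δ = sin ε · sin λ_s = sin 63.80° × sin 56.3° = 0.74648, so δ = +48.286°.
cos H₀ = −tan(-20.2°) tan(+48.286°) = 0.4128, H₀ = 1.1453 rad.
Bracket: H₀ sin φ sin δ + cos φ cos δ sin H₀ = 1.1453×-0.34530×0.74648 + 0.93849×0.66541×0.91084 = -0.295212 + 0.568802 = 0.273590.
Q̄ = (S₀/π) × [bracket] = (2747/π) × 0.273590 = 239.23 W/m².
Ratio Q̄_A / Q̄_B = 931.42 / 239.23 = 3.893.

Q̄_A / Q̄_B ≈ 3.89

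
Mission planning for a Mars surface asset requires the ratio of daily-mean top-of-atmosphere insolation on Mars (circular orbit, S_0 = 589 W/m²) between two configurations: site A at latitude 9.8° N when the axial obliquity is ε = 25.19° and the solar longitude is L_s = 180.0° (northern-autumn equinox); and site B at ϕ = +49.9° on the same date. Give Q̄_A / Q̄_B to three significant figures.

— Configuration A (ϕ=+9.8°):
Solar declination: sin δ = sin ε · sin L_s = sin 25.19° × sin 180.0° = 0.00000, so δ = +0.000°.
cos h₀ = −tan(+9.8°) tan(+0.000°) = -0.0000, h₀ = 1.5708 rad.
Bracket: h₀ sin ϕ sin δ + cos ϕ cos δ sin h₀ = 1.5708×0.17021×0.00000 + 0.98541×1.00000×1.00000 = 0.000000 + 0.985410 = 0.985410.
Q̄ = (S_0/π) × [bracket] = (589/π) × 0.985410 = 184.75 W/m².
— Configuration B (ϕ=+49.9°):
cos h₀ = −tan(+49.9°) tan(+0.000°) = -0.0000, h₀ = 1.5708 rad.
Bracket: h₀ sin ϕ sin δ + cos ϕ cos δ sin h₀ = 1.5708×0.76492×0.00000 + 0.64412×1.00000×1.00000 = 0.000000 + 0.644120 = 0.644120.
Q̄ = (S_0/π) × [bracket] = (589/π) × 0.644120 = 120.76 W/m².
Ratio Q̄_A / Q̄_B = 184.75 / 120.76 = 1.530.

Q̄_A / Q̄_B ≈ 1.53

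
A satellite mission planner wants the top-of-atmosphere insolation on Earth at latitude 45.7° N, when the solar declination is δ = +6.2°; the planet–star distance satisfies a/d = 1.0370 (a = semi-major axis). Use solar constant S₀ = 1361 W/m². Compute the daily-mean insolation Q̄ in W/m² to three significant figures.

Q̄ ≈ 382 W/m²

cos H₀ = −tan(+45.7°) tan(+6.200°) = -0.1113, H₀ = 1.6823 rad.
Bracket: H₀ sin φ sin δ + cos φ cos δ sin H₀ = 1.6823×0.71569×0.10800 + 0.69842×0.99415×0.99378 = 0.130033 + 0.690015 = 0.820048.
Inverse-square distance factor (a/d)² = 1.0370² = 1.075369.
Q̄ = (S₀/π) × 1.075369 × [bracket] = (1361/π) × 1.075369 × 0.820048 = 382.0 W/m².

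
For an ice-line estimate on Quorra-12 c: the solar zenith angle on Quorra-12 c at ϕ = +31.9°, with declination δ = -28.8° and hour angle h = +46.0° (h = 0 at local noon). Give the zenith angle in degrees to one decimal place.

θ_z = 74.8°

cos θ_z = sin ϕ sin δ + cos ϕ cos δ cos h = -0.254577 + 0.516798 = 0.262221.
θ_z = arccos(0.262221) = 74.8°.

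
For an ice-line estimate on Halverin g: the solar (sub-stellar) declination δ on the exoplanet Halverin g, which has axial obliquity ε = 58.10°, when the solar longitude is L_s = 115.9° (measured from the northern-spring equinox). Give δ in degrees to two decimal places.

sin δ = sin ε · sin L_s = sin 58.10° × sin 115.9° = 0.763699.
δ = arcsin(0.763699) = +49.79°.

δ = +49.79°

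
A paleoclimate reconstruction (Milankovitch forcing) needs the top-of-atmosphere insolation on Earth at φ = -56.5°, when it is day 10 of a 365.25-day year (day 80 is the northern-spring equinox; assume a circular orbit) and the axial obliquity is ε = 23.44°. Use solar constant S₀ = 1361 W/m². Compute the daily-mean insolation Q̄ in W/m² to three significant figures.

Solar longitude: λ_s = 360° × (10 − 80)/365.25 = -68.994°, i.e. -68.994° + 360° = 291.006°.
sin δ = sin 23.44° × sin 291.006° = -0.37135, so δ = -21.799°.
cos H₀ = −tan(-56.5°) tan(-21.799°) = -0.6043, H₀ = 2.2196 rad.
Bracket: H₀ sin φ sin δ + cos φ cos δ sin H₀ = 2.2196×-0.83389×-0.37135 + 0.55194×0.92849×0.79679 = 0.687333 + 0.408332 = 1.095665.
Q̄ = (S₀/π) × [bracket] = (1361/π) × 1.095665 = 474.7 W/m².

Q̄ ≈ 475 W/m²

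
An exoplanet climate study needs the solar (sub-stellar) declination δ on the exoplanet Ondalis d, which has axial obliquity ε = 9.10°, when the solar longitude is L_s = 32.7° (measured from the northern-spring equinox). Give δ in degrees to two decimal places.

sin δ = sin ε · sin L_s = sin 9.10° × sin 32.7° = 0.085443.
δ = arcsin(0.085443) = +4.90°.

δ = +4.90°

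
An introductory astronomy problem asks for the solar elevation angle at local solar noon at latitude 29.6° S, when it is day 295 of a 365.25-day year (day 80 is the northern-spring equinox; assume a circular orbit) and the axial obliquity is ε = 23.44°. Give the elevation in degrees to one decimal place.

72.5°

Solar longitude: λ_s = 360° × (295 − 80)/365.25 = 211.910°.
sin δ = sin 23.44° × sin 211.910° = -0.21026, so δ = -12.138°.
At local noon the hour angle is zero, so the zenith angle equals |φ − δ| = |-29.6° − (-12.138°)| = 17.462°.
Elevation = 90° − 17.462° = 72.5°.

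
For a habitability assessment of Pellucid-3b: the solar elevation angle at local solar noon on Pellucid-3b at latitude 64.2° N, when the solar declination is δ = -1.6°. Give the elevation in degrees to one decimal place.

At local noon the hour angle is zero, so the zenith angle equals |φ − δ| = |+64.2° − (-1.600°)| = 65.800°.
Elevation = 90° − 65.800° = 24.2°.

24.2°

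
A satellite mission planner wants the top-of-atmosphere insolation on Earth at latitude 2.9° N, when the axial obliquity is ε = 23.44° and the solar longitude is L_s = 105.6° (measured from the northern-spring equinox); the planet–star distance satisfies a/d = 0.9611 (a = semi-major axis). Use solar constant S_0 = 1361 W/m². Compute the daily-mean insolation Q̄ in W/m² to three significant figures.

Q̄ ≈ 381 W/m²

Solar declination: sin δ = sin ε · sin L_s = sin 23.44° × sin 105.6° = 0.38313, so δ = +22.528°.
cos h₀ = −tan(+2.9°) tan(+22.528°) = -0.0210, h₀ = 1.5918 rad.
Bracket: h₀ sin ϕ sin δ + cos ϕ cos δ sin h₀ = 1.5918×0.05059×0.38313 + 0.99872×0.92369×0.99978 = 0.030853 + 0.922305 = 0.953158.
Inverse-square distance factor (a/d)² = 0.9611² = 0.923713.
Q̄ = (S_0/π) × 0.923713 × [bracket] = (1361/π) × 0.923713 × 0.953158 = 381.4 W/m².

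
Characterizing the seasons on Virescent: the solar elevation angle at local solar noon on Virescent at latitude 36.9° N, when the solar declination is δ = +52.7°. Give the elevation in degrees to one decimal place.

74.2°

At local noon the hour angle is zero, so the zenith angle equals |ϕ − δ| = |+36.9° − (+52.700°)| = 15.800°.
Elevation = 90° − 15.800° = 74.2°.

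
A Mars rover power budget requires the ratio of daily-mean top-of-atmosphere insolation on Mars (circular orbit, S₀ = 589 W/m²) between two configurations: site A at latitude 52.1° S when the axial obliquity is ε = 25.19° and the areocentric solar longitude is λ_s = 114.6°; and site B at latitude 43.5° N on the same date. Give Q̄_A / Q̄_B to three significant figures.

— Configuration A (φ=-52.1°):
sin δ = sin 25.19° × sin 114.6° = 0.38699, so δ = +22.767°.
cos H₀ = −tan(-52.1°) tan(+22.767°) = 0.5391, H₀ = 1.0014 rad.
Bracket: H₀ sin φ sin δ + cos φ cos δ sin H₀ = 1.0014×-0.78908×0.38699 + 0.61429×0.92208×0.84223 = -0.305794 + 0.477060 = 0.171266.
Q̄ = (S₀/π) × [bracket] = (589/π) × 0.171266 = 32.110 W/m².
— Configuration B (φ=+43.5°):
cos H₀ = −tan(+43.5°) tan(+22.767°) = -0.3983, H₀ = 1.9804 rad.
Bracket: H₀ sin φ sin δ + cos φ cos δ sin H₀ = 1.9804×0.68835×0.38699 + 0.72537×0.92208×0.91727 = 0.527548 + 0.613515 = 1.141063.
Q̄ = (S₀/π) × [bracket] = (589/π) × 1.141063 = 213.93 W/m².
Ratio Q̄_A / Q̄_B = 32.110 / 213.93 = 0.1501.

Q̄_A / Q̄_B ≈ 0.150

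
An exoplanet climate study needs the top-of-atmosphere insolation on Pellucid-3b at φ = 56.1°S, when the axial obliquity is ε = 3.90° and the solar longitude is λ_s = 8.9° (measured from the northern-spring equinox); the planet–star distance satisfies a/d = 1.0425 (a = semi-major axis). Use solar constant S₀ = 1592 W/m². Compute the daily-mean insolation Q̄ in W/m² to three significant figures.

Solar declination: sin δ = sin ε · sin λ_s = sin 3.90° × sin 8.9° = 0.01052, so δ = +0.603°.
cos H₀ = −tan(-56.1°) tan(+0.603°) = 0.0157, H₀ = 1.5551 rad.
Bracket: H₀ sin φ sin δ + cos φ cos δ sin H₀ = 1.5551×-0.83001×0.01052 + 0.55775×0.99994×0.99988 = -0.013579 + 0.557650 = 0.544071.
Inverse-square distance factor (a/d)² = 1.0425² = 1.086806.
Q̄ = (S₀/π) × 1.086806 × [bracket] = (1592/π) × 1.086806 × 0.544071 = 299.6 W/m².

Q̄ ≈ 300 W/m²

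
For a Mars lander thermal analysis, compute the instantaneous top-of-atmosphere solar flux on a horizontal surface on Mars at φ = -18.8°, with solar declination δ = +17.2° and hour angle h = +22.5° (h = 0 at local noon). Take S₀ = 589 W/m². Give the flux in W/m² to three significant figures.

436 W/m²

cos θ_z = sin φ sin δ + cos φ cos δ cos h = -0.095297 + 0.835477 = 0.740180.
Flux = S₀ · cos θ_z = 589 × 0.740180 = 436.0 W/m².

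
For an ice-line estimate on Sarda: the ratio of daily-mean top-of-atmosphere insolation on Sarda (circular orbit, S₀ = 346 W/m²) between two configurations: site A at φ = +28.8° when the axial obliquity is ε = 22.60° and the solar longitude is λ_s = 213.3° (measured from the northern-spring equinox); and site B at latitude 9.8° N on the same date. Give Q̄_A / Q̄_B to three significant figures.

— Configuration A (φ=+28.8°):
Solar declination: sin δ = sin ε · sin λ_s = sin 22.60° × sin 213.3° = -0.21099, so δ = -12.180°.
cos H₀ = −tan(+28.8°) tan(-12.180°) = 0.1187, H₀ = 1.4519 rad.
Bracket: H₀ sin φ sin δ + cos φ cos δ sin H₀ = 1.4519×0.48175×-0.21099 + 0.87631×0.97749×0.99293 = -0.147578 + 0.850528 = 0.702950.
Q̄ = (S₀/π) × [bracket] = (346/π) × 0.702950 = 77.420 W/m².
— Configuration B (φ=+9.8°):
cos H₀ = −tan(+9.8°) tan(-12.180°) = 0.0373, H₀ = 1.5335 rad.
Bracket: H₀ sin φ sin δ + cos φ cos δ sin H₀ = 1.5335×0.17021×-0.21099 + 0.98541×0.97749×0.99930 = -0.055072 + 0.962554 = 0.907482.
Q̄ = (S₀/π) × [bracket] = (346/π) × 0.907482 = 99.946 W/m².
Ratio Q̄_A / Q̄_B = 77.420 / 99.946 = 0.7746.

Q̄_A / Q̄_B ≈ 0.775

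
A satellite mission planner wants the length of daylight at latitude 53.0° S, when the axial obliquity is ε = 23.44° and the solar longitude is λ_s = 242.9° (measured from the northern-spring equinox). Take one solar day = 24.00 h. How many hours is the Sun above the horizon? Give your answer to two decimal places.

16.02 h

Solar declination: sin δ = sin ε · sin λ_s = sin 23.44° × sin 242.9° = -0.35412, so δ = -20.739°.
cos H₀ = −tan φ · tan δ = −tan(-53.0°) × tan(-20.739°) = -0.5025, so H₀ = 2.0973 rad = 120.16°.
Daylight = 2H₀/(2π) × 24.00 h = (2.0973/π) × 24.00 = 16.02 h.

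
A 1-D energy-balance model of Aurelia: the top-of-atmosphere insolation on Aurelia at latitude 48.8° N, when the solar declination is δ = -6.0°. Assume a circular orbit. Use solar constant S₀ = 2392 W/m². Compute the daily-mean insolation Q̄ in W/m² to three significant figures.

Q̄ ≈ 408 W/m²

cos H₀ = −tan(+48.8°) tan(-6.000°) = 0.1201, H₀ = 1.4504 rad.
Bracket: H₀ sin φ sin δ + cos φ cos δ sin H₀ = 1.4504×0.75241×-0.10453 + 0.65869×0.99452×0.99277 = -0.114073 + 0.650344 = 0.536271.
Q̄ = (S₀/π) × [bracket] = (2392/π) × 0.536271 = 408.3 W/m².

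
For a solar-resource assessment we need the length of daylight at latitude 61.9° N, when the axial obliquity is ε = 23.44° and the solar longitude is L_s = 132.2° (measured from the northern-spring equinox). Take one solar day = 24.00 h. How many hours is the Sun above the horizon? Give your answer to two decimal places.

16.70 h

Solar declination: sin δ = sin ε · sin L_s = sin 23.44° × sin 132.2° = 0.29468, so δ = +17.139°.
cos h₀ = −tan ϕ · tan δ = −tan(+61.9°) × tan(+17.139°) = -0.5775, so h₀ = 2.1865 rad = 125.28°.
Daylight = 2h₀/(2π) × 24.00 h = (2.1865/π) × 24.00 = 16.70 h.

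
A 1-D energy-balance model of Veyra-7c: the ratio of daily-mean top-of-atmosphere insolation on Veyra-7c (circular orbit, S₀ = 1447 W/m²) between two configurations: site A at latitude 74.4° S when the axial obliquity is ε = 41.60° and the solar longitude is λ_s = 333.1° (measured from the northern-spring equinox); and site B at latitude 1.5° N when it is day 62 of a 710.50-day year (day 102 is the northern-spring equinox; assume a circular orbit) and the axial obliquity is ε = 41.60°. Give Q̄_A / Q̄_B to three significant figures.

Q̄_A / Q̄_B ≈ 0.943

— Configuration A (φ=-74.4°):
Solar declination: sin δ = sin ε · sin λ_s = sin 41.60° × sin 333.1° = -0.30038, so δ = -17.481°.
cos H₀ = −tan(-74.4°) tan(-17.481°) = -1.1279 ≤ −1 ⇒ polar day, H₀ = π.
Bracket: H₀ sin φ sin δ + cos φ cos δ sin H₀ = 3.1416×-0.96316×-0.30038 + 0.26892×0.95382×0.00000 = 0.908909 + 0.000000 = 0.908909.
Q̄ = (S₀/π) × [bracket] = (1447/π) × 0.908909 = 418.64 W/m².
— Configuration B (φ=+1.5°):
Solar longitude: λ_s = 360° × (62 − 102)/710.50 = -20.267°, i.e. -20.267° + 360° = 339.733°.
sin δ = sin 41.60° × sin 339.733° = -0.22999, so δ = -13.296°.
cos H₀ = −tan(+1.5°) tan(-13.296°) = 0.0062, H₀ = 1.5646 rad.
Bracket: H₀ sin φ sin δ + cos φ cos δ sin H₀ = 1.5646×0.02618×-0.22999 + 0.99966×0.97319×0.99998 = -0.009421 + 0.972840 = 0.963419.
Q̄ = (S₀/π) × [bracket] = (1447/π) × 0.963419 = 443.75 W/m².
Ratio Q̄_A / Q̄_B = 418.64 / 443.75 = 0.9434.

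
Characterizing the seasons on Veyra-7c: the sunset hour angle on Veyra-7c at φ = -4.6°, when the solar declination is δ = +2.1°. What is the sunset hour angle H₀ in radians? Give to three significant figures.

cos H₀ = −tan φ · tan δ = −tan(-4.6°) × tan(+2.100°) = 0.0030, so H₀ = 1.5678 rad = 89.83°.

H₀ = 1.57 rad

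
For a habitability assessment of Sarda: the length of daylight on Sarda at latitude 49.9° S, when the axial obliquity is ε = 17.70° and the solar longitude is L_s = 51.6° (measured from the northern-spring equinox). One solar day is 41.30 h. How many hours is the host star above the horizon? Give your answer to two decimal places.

16.76 h

Solar declination: sin δ = sin ε · sin L_s = sin 17.70° × sin 51.6° = 0.23827, so δ = +13.784°.
cos h₀ = −tan ϕ · tan δ = −tan(-49.9°) × tan(+13.784°) = 0.2913, so h₀ = 1.2752 rad = 73.06°.
Daylight = 2h₀/(2π) × 41.30 h = (1.2752/π) × 41.30 = 16.76 h.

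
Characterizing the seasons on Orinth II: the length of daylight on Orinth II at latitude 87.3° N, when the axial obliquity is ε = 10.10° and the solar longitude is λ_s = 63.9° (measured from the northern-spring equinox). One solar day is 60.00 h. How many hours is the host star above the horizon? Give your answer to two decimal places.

Solar declination: sin δ = sin ε · sin λ_s = sin 10.10° × sin 63.9° = 0.15748, so δ = +9.061°.
Sunrise equation: cos H₀ = −tan φ · tan δ = -3.3816 ≤ −1, so the host star never sets (polar day) and H₀ = π.
Daylight = 2H₀/(2π) × 60.00 h = (3.1416/π) × 60.00 = 60.00 h.

60.00 h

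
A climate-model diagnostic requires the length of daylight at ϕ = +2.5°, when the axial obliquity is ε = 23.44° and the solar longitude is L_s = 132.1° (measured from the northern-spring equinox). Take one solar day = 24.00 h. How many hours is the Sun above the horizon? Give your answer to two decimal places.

12.10 h

Solar declination: sin δ = sin ε · sin L_s = sin 23.44° × sin 132.1° = 0.29515, so δ = +17.166°.
cos h₀ = −tan ϕ · tan δ = −tan(+2.5°) × tan(+17.166°) = -0.0135, so h₀ = 1.5843 rad = 90.77°.
Daylight = 2h₀/(2π) × 24.00 h = (1.5843/π) × 24.00 = 12.10 h.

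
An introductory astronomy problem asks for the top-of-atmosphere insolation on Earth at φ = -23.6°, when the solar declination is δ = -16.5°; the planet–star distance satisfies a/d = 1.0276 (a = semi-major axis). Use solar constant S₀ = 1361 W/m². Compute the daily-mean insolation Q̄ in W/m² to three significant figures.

Q̄ ≈ 487 W/m²

cos H₀ = −tan(-23.6°) tan(-16.500°) = -0.1294, H₀ = 1.7006 rad.
Bracket: H₀ sin φ sin δ + cos φ cos δ sin H₀ = 1.7006×-0.40035×-0.28402 + 0.91636×0.95882×0.99159 = 0.193371 + 0.871235 = 1.064606.
Inverse-square distance factor (a/d)² = 1.0276² = 1.055962.
Q̄ = (S₀/π) × 1.055962 × [bracket] = (1361/π) × 1.055962 × 1.064606 = 487.0 W/m².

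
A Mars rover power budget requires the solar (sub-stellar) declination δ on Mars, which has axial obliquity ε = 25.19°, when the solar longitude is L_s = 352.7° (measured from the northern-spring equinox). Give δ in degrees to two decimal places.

sin δ = sin ε · sin L_s = sin 25.19° × sin 352.7° = -0.054081.
δ = arcsin(-0.054081) = -3.10°.

δ = -3.10°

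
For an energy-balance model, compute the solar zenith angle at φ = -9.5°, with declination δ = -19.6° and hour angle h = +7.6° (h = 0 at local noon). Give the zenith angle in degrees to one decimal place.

θ_z = 12.5°

cos θ_z = sin φ sin δ + cos φ cos δ cos h = 0.055365 + 0.920976 = 0.976341.
θ_z = arccos(0.976341) = 12.5°.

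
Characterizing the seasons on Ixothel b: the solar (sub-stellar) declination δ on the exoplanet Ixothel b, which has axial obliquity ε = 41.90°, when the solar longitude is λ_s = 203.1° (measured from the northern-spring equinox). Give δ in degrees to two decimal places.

δ = -15.19°

sin δ = sin ε · sin λ_s = sin 41.90° × sin 203.1° = -0.262015.
δ = arcsin(-0.262015) = -15.19°.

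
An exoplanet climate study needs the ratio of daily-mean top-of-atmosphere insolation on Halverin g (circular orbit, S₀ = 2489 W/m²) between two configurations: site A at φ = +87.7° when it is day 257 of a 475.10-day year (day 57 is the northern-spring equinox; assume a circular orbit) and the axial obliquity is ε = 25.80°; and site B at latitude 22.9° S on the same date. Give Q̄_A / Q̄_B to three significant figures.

— Configuration A (φ=+87.7°):
Solar longitude: λ_s = 360° × (257 − 57)/475.10 = 151.547°.
sin δ = sin 25.80° × sin 151.547° = 0.20736, so δ = +11.968°.
cos H₀ = −tan(+87.7°) tan(+11.968°) = -5.2775 ≤ −1 ⇒ polar day, H₀ = π.
Bracket: H₀ sin φ sin δ + cos φ cos δ sin H₀ = 3.1416×0.99919×0.20736 + 0.04013×0.97826×0.00000 = 0.650915 + 0.000000 = 0.650915.
Q̄ = (S₀/π) × [bracket] = (2489/π) × 0.650915 = 515.70 W/m².
— Configuration B (φ=-22.9°):
cos H₀ = −tan(-22.9°) tan(+11.968°) = 0.0895, H₀ = 1.4811 rad.
Bracket: H₀ sin φ sin δ + cos φ cos δ sin H₀ = 1.4811×-0.38912×0.20736 + 0.92119×0.97826×0.99598 = -0.119507 + 0.897541 = 0.778034.
Q̄ = (S₀/π) × [bracket] = (2489/π) × 0.778034 = 616.42 W/m².
Ratio Q̄_A / Q̄_B = 515.70 / 616.42 = 0.8366.

Q̄_A / Q̄_B ≈ 0.837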